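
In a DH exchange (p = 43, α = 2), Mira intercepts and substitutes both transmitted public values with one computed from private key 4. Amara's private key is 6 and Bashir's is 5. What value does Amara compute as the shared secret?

Amara receives Mira's public value M = 2^4 mod 43 instead of the honest one.
2^1 ≡ 2 (mod 43)
2^2 = (2^1)^2 ≡ 2^2 = 4 ≡ 4 (mod 43)
2^4 = (2^2)^2 ≡ 4^2 = 16 ≡ 16 (mod 43)
So M = 16. Amara computes K = M^6 mod 43.
16^1 ≡ 16 (mod 43)
16^2 = (16^1)^2 ≡ 16^2 = 256 ≡ 41 (mod 43)
16^4 = (16^2)^2 ≡ 41^2 = 1681 ≡ 4 (mod 43)
16^6 = 16^4 · 16^2 ≡ 4 · 41 ≡ 35 (mod 43).

35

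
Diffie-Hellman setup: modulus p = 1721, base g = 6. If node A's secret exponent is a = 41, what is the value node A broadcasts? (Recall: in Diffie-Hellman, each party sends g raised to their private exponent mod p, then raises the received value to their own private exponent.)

376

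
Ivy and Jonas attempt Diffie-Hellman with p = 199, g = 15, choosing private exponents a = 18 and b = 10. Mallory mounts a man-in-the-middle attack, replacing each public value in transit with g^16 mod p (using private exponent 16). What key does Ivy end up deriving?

Ivy receives Mallory's public value M = 15^16 mod 199 instead of the honest one.
15^1 ≡ 15 (mod 199)
15^2 = (15^1)^2 ≡ 15^2 = 225 ≡ 26 (mod 199)
15^4 = (15^2)^2 ≡ 26^2 = 676 ≡ 79 (mod 199)
15^8 = (15^4)^2 ≡ 79^2 = 6241 ≡ 72 (mod 199)
15^16 = (15^8)^2 ≡ 72^2 = 5184 ≡ 10 (mod 199)
So M = 10. Ivy computes K = M^18 mod 199.
10^1 ≡ 10 (mod 199)
10^2 = (10^1)^2 ≡ 10^2 = 100 ≡ 100 (mod 199)
10^4 = (10^2)^2 ≡ 100^2 = 10000 ≡ 50 (mod 199)
10^8 = (10^4)^2 ≡ 50^2 = 2500 ≡ 112 (mod 199)
10^16 = (10^8)^2 ≡ 112^2 = 12544 ≡ 7 (mod 199)
10^18 = 10^16 · 10^2 ≡ 7 · 100 ≡ 103 (mod 199).

103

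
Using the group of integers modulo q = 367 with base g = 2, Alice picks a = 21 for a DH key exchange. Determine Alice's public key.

114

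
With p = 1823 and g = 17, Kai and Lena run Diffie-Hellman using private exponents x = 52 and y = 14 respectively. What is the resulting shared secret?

Lena sends B = g^y mod p = 17^14 mod 1823.
17^1 ≡ 17 (mod 1823)
17^2 = (17^1)^2 ≡ 17^2 = 289 ≡ 289 (mod 1823)
17^4 = (17^2)^2 ≡ 289^2 = 83521 ≡ 1486 (mod 1823)
17^8 = (17^4)^2 ≡ 1486^2 = 2208196 ≡ 543 (mod 1823)
17^14 = 17^8 · 17^4 · 17^2 ≡ 543 · 1486 · 289 ≡ 831 (mod 1823).
So B = 831. Kai then computes K = B^x mod p = 831^52 mod 1823.
831^1 ≡ 831 (mod 1823)
831^2 = (831^1)^2 ≡ 831^2 = 690561 ≡ 1467 (mod 1823)
831^4 = (831^2)^2 ≡ 1467^2 = 2152089 ≡ 949 (mod 1823)
831^8 = (831^4)^2 ≡ 949^2 = 900601 ≡ 39 (mod 1823)
831^16 = (831^8)^2 ≡ 39^2 = 1521 ≡ 1521 (mod 1823)
831^32 = (831^16)^2 ≡ 1521^2 = 2313441 ≡ 54 (mod 1823)
831^52 = 831^32 · 831^16 · 831^4 ≡ 54 · 1521 · 949 ≡ 978 (mod 1823).

978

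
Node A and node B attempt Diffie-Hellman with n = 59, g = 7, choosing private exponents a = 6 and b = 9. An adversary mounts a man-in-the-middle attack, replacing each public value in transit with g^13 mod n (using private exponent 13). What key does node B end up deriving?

Node B receives an adversary's public value M = 7^13 mod 59 instead of the honest one.
7^1 ≡ 7 (mod 59)
7^2 = (7^1)^2 ≡ 7^2 = 49 ≡ 49 (mod 59)
7^4 = (7^2)^2 ≡ 49^2 = 2401 ≡ 41 (mod 59)
7^8 = (7^4)^2 ≡ 41^2 = 1681 ≡ 29 (mod 59)
7^13 = 7^8 · 7^4 · 7^1 ≡ 29 · 41 · 7 ≡ 4 (mod 59).
So M = 4. Node B computes K = M^9 mod 59.
4^1 ≡ 4 (mod 59)
4^2 = (4^1)^2 ≡ 4^2 = 16 ≡ 16 (mod 59)
4^4 = (4^2)^2 ≡ 16^2 = 256 ≡ 20 (mod 59)
4^8 = (4^4)^2 ≡ 20^2 = 400 ≡ 46 (mod 59)
4^9 = 4^8 · 4^1 ≡ 46 · 4 ≡ 7 (mod 59).

7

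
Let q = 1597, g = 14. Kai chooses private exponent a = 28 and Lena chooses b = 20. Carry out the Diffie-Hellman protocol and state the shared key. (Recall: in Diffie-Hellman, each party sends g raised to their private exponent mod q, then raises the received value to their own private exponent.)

1374

Kai sends A = g^a mod q = 14^28 mod 1597.
14^1 ≡ 14 (mod 1597)
14^2 = (14^1)^2 ≡ 14^2 = 196 ≡ 196 (mod 1597)
14^4 = (14^2)^2 ≡ 196^2 = 38416 ≡ 88 (mod 1597)
14^8 = (14^4)^2 ≡ 88^2 = 7744 ≡ 1356 (mod 1597)
14^16 = (14^8)^2 ≡ 1356^2 = 1838736 ≡ 589 (mod 1597)
14^28 = 14^16 · 14^8 · 14^4 ≡ 589 · 1356 · 88 ≡ 222 (mod 1597).
So A = 222. Lena then computes K = A^b mod q = 222^20 mod 1597.
222^1 ≡ 222 (mod 1597)
222^2 = (222^1)^2 ≡ 222^2 = 49284 ≡ 1374 (mod 1597)
222^4 = (222^2)^2 ≡ 1374^2 = 1887876 ≡ 222 (mod 1597)
222^8 = (222^4)^2 ≡ 222^2 = 49284 ≡ 1374 (mod 1597)
222^16 = (222^8)^2 ≡ 1374^2 = 1887876 ≡ 222 (mod 1597)
222^20 = 222^16 · 222^4 ≡ 222 · 222 ≡ 1374 (mod 1597).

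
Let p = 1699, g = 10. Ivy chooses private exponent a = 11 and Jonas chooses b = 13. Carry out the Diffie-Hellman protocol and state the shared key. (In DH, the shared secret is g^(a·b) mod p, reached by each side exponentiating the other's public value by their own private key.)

Ivy sends A = g^a mod p = 10^11 mod 1699.
10^1 ≡ 10 (mod 1699)
10^2 = (10^1)^2 ≡ 10^2 = 100 ≡ 100 (mod 1699)
10^4 = (10^2)^2 ≡ 100^2 = 10000 ≡ 1505 (mod 1699)
10^8 = (10^4)^2 ≡ 1505^2 = 2265025 ≡ 258 (mod 1699)
10^11 = 10^8 · 10^2 · 10^1 ≡ 258 · 100 · 10 ≡ 1451 (mod 1699).
So A = 1451. Jonas then computes K = A^b mod p = 1451^13 mod 1699.
1451^1 ≡ 1451 (mod 1699)
1451^2 = (1451^1)^2 ≡ 1451^2 = 2105401 ≡ 340 (mod 1699)
1451^4 = (1451^2)^2 ≡ 340^2 = 115600 ≡ 68 (mod 1699)
1451^8 = (1451^4)^2 ≡ 68^2 = 4624 ≡ 1226 (mod 1699)
1451^13 = 1451^8 · 1451^4 · 1451^1 ≡ 1226 · 68 · 1451 ≡ 1566 (mod 1699).

1566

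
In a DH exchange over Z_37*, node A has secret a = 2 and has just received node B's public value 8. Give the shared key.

27

Shared key K = 8^2 mod 37.
8^1 ≡ 8 (mod 37)
8^2 = (8^1)^2 ≡ 8^2 = 64 ≡ 27 (mod 37)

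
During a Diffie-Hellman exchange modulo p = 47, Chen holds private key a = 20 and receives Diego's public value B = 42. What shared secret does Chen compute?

3

Shared key K = 42^20 mod 47.
42^1 ≡ 42 (mod 47)
42^2 = (42^1)^2 ≡ 42^2 = 1764 ≡ 25 (mod 47)
42^4 = (42^2)^2 ≡ 25^2 = 625 ≡ 14 (mod 47)
42^8 = (42^4)^2 ≡ 14^2 = 196 ≡ 8 (mod 47)
42^16 = (42^8)^2 ≡ 8^2 = 64 ≡ 17 (mod 47)
42^20 = 42^16 · 42^4 ≡ 17 · 14 ≡ 3 (mod 47).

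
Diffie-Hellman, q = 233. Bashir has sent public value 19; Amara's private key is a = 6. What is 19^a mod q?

152

Shared key K = 19^6 mod 233.
19^1 ≡ 19 (mod 233)
19^2 = (19^1)^2 ≡ 19^2 = 361 ≡ 128 (mod 233)
19^4 = (19^2)^2 ≡ 128^2 = 16384 ≡ 74 (mod 233)
19^6 = 19^4 · 19^2 ≡ 74 · 128 ≡ 152 (mod 233).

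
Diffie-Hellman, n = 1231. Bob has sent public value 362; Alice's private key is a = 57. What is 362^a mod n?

10

Shared key K = 362^57 mod 1231.
362^1 ≡ 362 (mod 1231)
362^2 = (362^1)^2 ≡ 362^2 = 131044 ≡ 558 (mod 1231)
362^4 = (362^2)^2 ≡ 558^2 = 311364 ≡ 1152 (mod 1231)
362^8 = (362^4)^2 ≡ 1152^2 = 1327104 ≡ 86 (mod 1231)
362^16 = (362^8)^2 ≡ 86^2 = 7396 ≡ 10 (mod 1231)
362^32 = (362^16)^2 ≡ 10^2 = 100 ≡ 100 (mod 1231)
362^57 = 362^32 · 362^16 · 362^8 · 362^1 ≡ 100 · 10 · 86 · 362 ≡ 10 (mod 1231).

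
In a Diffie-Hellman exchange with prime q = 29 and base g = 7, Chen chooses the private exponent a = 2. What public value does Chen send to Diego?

Public value = 7^2 mod 29.
7^1 ≡ 7 (mod 29)
7^2 = (7^1)^2 ≡ 7^2 = 49 ≡ 20 (mod 29)

20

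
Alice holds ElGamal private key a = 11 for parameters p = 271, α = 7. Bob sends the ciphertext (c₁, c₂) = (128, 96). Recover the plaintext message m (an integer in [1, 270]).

262

Shared mask s = c₁^a mod p = 128^11 mod 271.
128^1 ≡ 128 (mod 271)
128^2 = (128^1)^2 ≡ 128^2 = 16384 ≡ 124 (mod 271)
128^4 = (128^2)^2 ≡ 124^2 = 15376 ≡ 200 (mod 271)
128^8 = (128^4)^2 ≡ 200^2 = 40000 ≡ 163 (mod 271)
128^11 = 128^8 · 128^2 · 128^1 ≡ 163 · 124 · 128 ≡ 170 (mod 271).
So s = 170; s⁻¹ ≡ 110 (mod 271).
m = c₂ · s⁻¹ mod 271 = 96 · 110 mod 271 = 262.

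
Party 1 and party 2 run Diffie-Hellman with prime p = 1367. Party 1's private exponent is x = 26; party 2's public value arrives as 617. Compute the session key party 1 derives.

Shared key K = 617^26 mod 1367.
617^1 ≡ 617 (mod 1367)
617^2 = (617^1)^2 ≡ 617^2 = 380689 ≡ 663 (mod 1367)
617^4 = (617^2)^2 ≡ 663^2 = 439569 ≡ 762 (mod 1367)
617^8 = (617^4)^2 ≡ 762^2 = 580644 ≡ 1036 (mod 1367)
617^16 = (617^8)^2 ≡ 1036^2 = 1073296 ≡ 201 (mod 1367)
617^26 = 617^16 · 617^8 · 617^2 ≡ 201 · 1036 · 663 ≡ 303 (mod 1367).

303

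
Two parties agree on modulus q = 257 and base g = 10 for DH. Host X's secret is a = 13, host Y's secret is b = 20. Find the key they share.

Host Y sends B = g^b mod q = 10^20 mod 257.
10^1 ≡ 10 (mod 257)
10^2 = (10^1)^2 ≡ 10^2 = 100 ≡ 100 (mod 257)
10^4 = (10^2)^2 ≡ 100^2 = 10000 ≡ 234 (mod 257)
10^8 = (10^4)^2 ≡ 234^2 = 54756 ≡ 15 (mod 257)
10^16 = (10^8)^2 ≡ 15^2 = 225 ≡ 225 (mod 257)
10^20 = 10^16 · 10^4 ≡ 225 · 234 ≡ 222 (mod 257).
So B = 222. Host X then computes K = B^a mod q = 222^13 mod 257.
222^1 ≡ 222 (mod 257)
222^2 = (222^1)^2 ≡ 222^2 = 49284 ≡ 197 (mod 257)
222^4 = (222^2)^2 ≡ 197^2 = 38809 ≡ 2 (mod 257)
222^8 = (222^4)^2 ≡ 2^2 = 4 ≡ 4 (mod 257)
222^13 = 222^8 · 222^4 · 222^1 ≡ 4 · 2 · 222 ≡ 234 (mod 257).

234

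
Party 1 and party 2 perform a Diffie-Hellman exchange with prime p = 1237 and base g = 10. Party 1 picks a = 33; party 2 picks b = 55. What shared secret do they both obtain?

738

Party 1 sends A = g^a mod p = 10^33 mod 1237.
10^1 ≡ 10 (mod 1237)
10^2 = (10^1)^2 ≡ 10^2 = 100 ≡ 100 (mod 1237)
10^4 = (10^2)^2 ≡ 100^2 = 10000 ≡ 104 (mod 1237)
10^8 = (10^4)^2 ≡ 104^2 = 10816 ≡ 920 (mod 1237)
10^16 = (10^8)^2 ≡ 920^2 = 846400 ≡ 292 (mod 1237)
10^32 = (10^16)^2 ≡ 292^2 = 85264 ≡ 1148 (mod 1237)
10^33 = 10^32 · 10^1 ≡ 1148 · 10 ≡ 347 (mod 1237).
So A = 347. Party 2 then computes K = A^b mod p = 347^55 mod 1237.
347^1 ≡ 347 (mod 1237)
347^2 = (347^1)^2 ≡ 347^2 = 120409 ≡ 420 (mod 1237)
347^4 = (347^2)^2 ≡ 420^2 = 176400 ≡ 746 (mod 1237)
347^8 = (347^4)^2 ≡ 746^2 = 556516 ≡ 1103 (mod 1237)
347^16 = (347^8)^2 ≡ 1103^2 = 1216609 ≡ 638 (mod 1237)
347^32 = (347^16)^2 ≡ 638^2 = 407044 ≡ 71 (mod 1237)
347^55 = 347^32 · 347^16 · 347^4 · 347^2 · 347^1 ≡ 71 · 638 · 746 · 420 · 347 ≡ 738 (mod 1237).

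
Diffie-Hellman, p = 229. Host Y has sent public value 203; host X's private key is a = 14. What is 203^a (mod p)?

Shared key K = 203^14 mod 229.
203^1 ≡ 203 (mod 229)
203^2 = (203^1)^2 ≡ 203^2 = 41209 ≡ 218 (mod 229)
203^4 = (203^2)^2 ≡ 218^2 = 47524 ≡ 121 (mod 229)
203^8 = (203^4)^2 ≡ 121^2 = 14641 ≡ 214 (mod 229)
203^14 = 203^8 · 203^4 · 203^2 ≡ 214 · 121 · 218 ≡ 42 (mod 229).

42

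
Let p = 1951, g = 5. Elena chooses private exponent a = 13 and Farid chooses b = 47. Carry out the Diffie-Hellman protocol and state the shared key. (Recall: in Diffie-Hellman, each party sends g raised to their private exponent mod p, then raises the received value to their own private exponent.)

Elena sends A = g^a mod p = 5^13 mod 1951.
5^1 ≡ 5 (mod 1951)
5^2 = (5^1)^2 ≡ 5^2 = 25 ≡ 25 (mod 1951)
5^4 = (5^2)^2 ≡ 25^2 = 625 ≡ 625 (mod 1951)
5^8 = (5^4)^2 ≡ 625^2 = 390625 ≡ 425 (mod 1951)
5^13 = 5^8 · 5^4 · 5^1 ≡ 425 · 625 · 5 ≡ 1445 (mod 1951).
So A = 1445. Farid then computes K = A^b mod p = 1445^47 mod 1951.
1445^1 ≡ 1445 (mod 1951)
1445^2 = (1445^1)^2 ≡ 1445^2 = 2088025 ≡ 455 (mod 1951)
1445^4 = (1445^2)^2 ≡ 455^2 = 207025 ≡ 219 (mod 1951)
1445^8 = (1445^4)^2 ≡ 219^2 = 47961 ≡ 1137 (mod 1951)
1445^16 = (1445^8)^2 ≡ 1137^2 = 1292769 ≡ 1207 (mod 1951)
1445^32 = (1445^16)^2 ≡ 1207^2 = 1456849 ≡ 1403 (mod 1951)
1445^47 = 1445^32 · 1445^8 · 1445^4 · 1445^2 · 1445^1 ≡ 1403 · 1137 · 219 · 455 · 1445 ≡ 644 (mod 1951).

644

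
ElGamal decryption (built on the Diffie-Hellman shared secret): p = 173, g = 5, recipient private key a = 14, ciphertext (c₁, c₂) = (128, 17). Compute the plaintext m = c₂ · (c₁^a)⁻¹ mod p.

Shared mask s = c₁^a mod p = 128^14 mod 173.
128^1 ≡ 128 (mod 173)
128^2 = (128^1)^2 ≡ 128^2 = 16384 ≡ 122 (mod 173)
128^4 = (128^2)^2 ≡ 122^2 = 14884 ≡ 6 (mod 173)
128^8 = (128^4)^2 ≡ 6^2 = 36 ≡ 36 (mod 173)
128^14 = 128^8 · 128^4 · 128^2 ≡ 36 · 6 · 122 ≡ 56 (mod 173).
So s = 56; s⁻¹ ≡ 34 (mod 173).
m = c₂ · s⁻¹ mod 173 = 17 · 34 mod 173 = 59.

59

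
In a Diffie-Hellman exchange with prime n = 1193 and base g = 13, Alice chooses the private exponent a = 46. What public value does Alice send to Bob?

Public value = 13^46 mod 1193.
13^1 ≡ 13 (mod 1193)
13^2 = (13^1)^2 ≡ 13^2 = 169 ≡ 169 (mod 1193)
13^4 = (13^2)^2 ≡ 169^2 = 28561 ≡ 1122 (mod 1193)
13^8 = (13^4)^2 ≡ 1122^2 = 1258884 ≡ 269 (mod 1193)
13^16 = (13^8)^2 ≡ 269^2 = 72361 ≡ 781 (mod 1193)
13^32 = (13^16)^2 ≡ 781^2 = 609961 ≡ 338 (mod 1193)
13^46 = 13^32 · 13^8 · 13^4 · 13^2 ≡ 338 · 269 · 1122 · 169 ≡ 369 (mod 1193).

369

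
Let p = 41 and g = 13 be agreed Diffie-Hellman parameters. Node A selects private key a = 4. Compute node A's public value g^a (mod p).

Public value = 13^4 (mod 41).
13^1 ≡ 13 (mod 41)
13^2 = (13^1)^2 ≡ 13^2 = 169 ≡ 5 (mod 41)
13^4 = (13^2)^2 ≡ 5^2 = 25 ≡ 25 (mod 41)

25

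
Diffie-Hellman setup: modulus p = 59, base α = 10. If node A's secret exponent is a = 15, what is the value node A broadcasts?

Public value = 10^15 (mod 59).
10^1 ≡ 10 (mod 59)
10^2 = (10^1)^2 ≡ 10^2 = 100 ≡ 41 (mod 59)
10^4 = (10^2)^2 ≡ 41^2 = 1681 ≡ 29 (mod 59)
10^8 = (10^4)^2 ≡ 29^2 = 841 ≡ 15 (mod 59)
10^15 = 10^8 · 10^4 · 10^2 · 10^1 ≡ 15 · 29 · 41 · 10 ≡ 52 (mod 59).

52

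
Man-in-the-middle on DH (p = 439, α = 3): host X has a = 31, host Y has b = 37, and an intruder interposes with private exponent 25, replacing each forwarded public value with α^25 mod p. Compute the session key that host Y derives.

Host Y receives an intruder's public value M = 3^25 mod 439 instead of the honest one.
3^1 ≡ 3 (mod 439)
3^2 = (3^1)^2 ≡ 3^2 = 9 ≡ 9 (mod 439)
3^4 = (3^2)^2 ≡ 9^2 = 81 ≡ 81 (mod 439)
3^8 = (3^4)^2 ≡ 81^2 = 6561 ≡ 415 (mod 439)
3^16 = (3^8)^2 ≡ 415^2 = 172225 ≡ 137 (mod 439)
3^25 = 3^16 · 3^8 · 3^1 ≡ 137 · 415 · 3 ≡ 233 (mod 439).
So M = 233. Host Y computes K = M^37 mod 439.
233^1 ≡ 233 (mod 439)
233^2 = (233^1)^2 ≡ 233^2 = 54289 ≡ 292 (mod 439)
233^4 = (233^2)^2 ≡ 292^2 = 85264 ≡ 98 (mod 439)
233^8 = (233^4)^2 ≡ 98^2 = 9604 ≡ 385 (mod 439)
233^16 = (233^8)^2 ≡ 385^2 = 148225 ≡ 282 (mod 439)
233^32 = (233^16)^2 ≡ 282^2 = 79524 ≡ 65 (mod 439)
233^37 = 233^32 · 233^4 · 233^1 ≡ 65 · 98 · 233 ≡ 390 (mod 439).

390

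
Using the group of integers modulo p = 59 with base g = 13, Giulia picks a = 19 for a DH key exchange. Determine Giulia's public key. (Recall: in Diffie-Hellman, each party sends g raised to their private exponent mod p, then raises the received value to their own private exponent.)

18

Public value = 13^19 mod 59.
13^1 ≡ 13 (mod 59)
13^2 = (13^1)^2 ≡ 13^2 = 169 ≡ 51 (mod 59)
13^4 = (13^2)^2 ≡ 51^2 = 2601 ≡ 5 (mod 59)
13^8 = (13^4)^2 ≡ 5^2 = 25 ≡ 25 (mod 59)
13^16 = (13^8)^2 ≡ 25^2 = 625 ≡ 35 (mod 59)
13^19 = 13^16 · 13^2 · 13^1 ≡ 35 · 51 · 13 ≡ 18 (mod 59).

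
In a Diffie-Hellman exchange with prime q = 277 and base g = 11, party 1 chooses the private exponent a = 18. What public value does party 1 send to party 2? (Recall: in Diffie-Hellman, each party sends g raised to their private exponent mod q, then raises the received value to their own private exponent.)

Public value = 11^18 mod 277.
11^1 ≡ 11 (mod 277)
11^2 = (11^1)^2 ≡ 11^2 = 121 ≡ 121 (mod 277)
11^4 = (11^2)^2 ≡ 121^2 = 14641 ≡ 237 (mod 277)
11^8 = (11^4)^2 ≡ 237^2 = 56169 ≡ 215 (mod 277)
11^16 = (11^8)^2 ≡ 215^2 = 46225 ≡ 243 (mod 277)
11^18 = 11^16 · 11^2 ≡ 243 · 121 ≡ 41 (mod 277).

41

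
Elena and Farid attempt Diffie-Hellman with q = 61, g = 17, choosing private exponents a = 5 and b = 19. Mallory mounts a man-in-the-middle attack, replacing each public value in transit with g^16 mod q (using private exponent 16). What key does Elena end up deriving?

13

Elena receives Mallory's public value M = 17^16 mod 61 instead of the honest one.
17^1 ≡ 17 (mod 61)
17^2 = (17^1)^2 ≡ 17^2 = 289 ≡ 45 (mod 61)
17^4 = (17^2)^2 ≡ 45^2 = 2025 ≡ 12 (mod 61)
17^8 = (17^4)^2 ≡ 12^2 = 144 ≡ 22 (mod 61)
17^16 = (17^8)^2 ≡ 22^2 = 484 ≡ 57 (mod 61)
So M = 57. Elena computes K = M^5 mod 61.
57^1 ≡ 57 (mod 61)
57^2 = (57^1)^2 ≡ 57^2 = 3249 ≡ 16 (mod 61)
57^4 = (57^2)^2 ≡ 16^2 = 256 ≡ 12 (mod 61)
57^5 = 57^4 · 57^1 ≡ 12 · 57 ≡ 13 (mod 61).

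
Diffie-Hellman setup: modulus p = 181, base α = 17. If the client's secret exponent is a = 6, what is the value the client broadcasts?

Public value = 17^6 (mod 181).
17^1 ≡ 17 (mod 181)
17^2 = (17^1)^2 ≡ 17^2 = 289 ≡ 108 (mod 181)
17^4 = (17^2)^2 ≡ 108^2 = 11664 ≡ 80 (mod 181)
17^6 = 17^4 · 17^2 ≡ 80 · 108 ≡ 133 (mod 181).

133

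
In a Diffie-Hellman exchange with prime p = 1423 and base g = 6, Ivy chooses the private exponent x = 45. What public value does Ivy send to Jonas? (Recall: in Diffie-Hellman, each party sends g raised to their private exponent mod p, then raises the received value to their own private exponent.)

390

Public value = 6^45 mod 1423.
6^1 ≡ 6 (mod 1423)
6^2 = (6^1)^2 ≡ 6^2 = 36 ≡ 36 (mod 1423)
6^4 = (6^2)^2 ≡ 36^2 = 1296 ≡ 1296 (mod 1423)
6^8 = (6^4)^2 ≡ 1296^2 = 1679616 ≡ 476 (mod 1423)
6^16 = (6^8)^2 ≡ 476^2 = 226576 ≡ 319 (mod 1423)
6^32 = (6^16)^2 ≡ 319^2 = 101761 ≡ 728 (mod 1423)
6^45 = 6^32 · 6^8 · 6^4 · 6^1 ≡ 728 · 476 · 1296 · 6 ≡ 390 (mod 1423).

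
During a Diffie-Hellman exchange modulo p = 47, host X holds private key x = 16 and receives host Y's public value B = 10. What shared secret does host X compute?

Shared key K = 10^16 mod 47.
10^1 ≡ 10 (mod 47)
10^2 = (10^1)^2 ≡ 10^2 = 100 ≡ 6 (mod 47)
10^4 = (10^2)^2 ≡ 6^2 = 36 ≡ 36 (mod 47)
10^8 = (10^4)^2 ≡ 36^2 = 1296 ≡ 27 (mod 47)
10^16 = (10^8)^2 ≡ 27^2 = 729 ≡ 24 (mod 47)

24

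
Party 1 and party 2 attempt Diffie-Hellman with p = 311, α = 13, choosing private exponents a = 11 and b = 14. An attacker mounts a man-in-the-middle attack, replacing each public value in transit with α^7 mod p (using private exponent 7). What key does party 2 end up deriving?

270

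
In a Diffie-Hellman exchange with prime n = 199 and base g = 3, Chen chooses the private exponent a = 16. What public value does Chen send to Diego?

Public value = 3^16 mod 199.
3^1 ≡ 3 (mod 199)
3^2 = (3^1)^2 ≡ 3^2 = 9 ≡ 9 (mod 199)
3^4 = (3^2)^2 ≡ 9^2 = 81 ≡ 81 (mod 199)
3^8 = (3^4)^2 ≡ 81^2 = 6561 ≡ 193 (mod 199)
3^16 = (3^8)^2 ≡ 193^2 = 37249 ≡ 36 (mod 199)

36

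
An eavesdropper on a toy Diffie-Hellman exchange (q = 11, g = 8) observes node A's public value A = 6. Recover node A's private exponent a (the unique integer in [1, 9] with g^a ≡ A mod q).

Try successive powers of 8 modulo 11:
8^1 ≡ 8
8^2 ≡ 9
8^3 ≡ 6
Found: a = 3.

3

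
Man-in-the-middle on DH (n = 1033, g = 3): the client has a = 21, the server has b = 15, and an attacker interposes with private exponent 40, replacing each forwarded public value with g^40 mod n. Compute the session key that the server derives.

667

The server receives an attacker's public value M = 3^40 mod 1033 instead of the honest one.
3^1 ≡ 3 (mod 1033)
3^2 = (3^1)^2 ≡ 3^2 = 9 ≡ 9 (mod 1033)
3^4 = (3^2)^2 ≡ 9^2 = 81 ≡ 81 (mod 1033)
3^8 = (3^4)^2 ≡ 81^2 = 6561 ≡ 363 (mod 1033)
3^16 = (3^8)^2 ≡ 363^2 = 131769 ≡ 578 (mod 1033)
3^32 = (3^16)^2 ≡ 578^2 = 334084 ≡ 425 (mod 1033)
3^40 = 3^32 · 3^8 ≡ 425 · 363 ≡ 358 (mod 1033).
So M = 358. The server computes K = M^15 mod 1033.
358^1 ≡ 358 (mod 1033)
358^2 = (358^1)^2 ≡ 358^2 = 128164 ≡ 72 (mod 1033)
358^4 = (358^2)^2 ≡ 72^2 = 5184 ≡ 19 (mod 1033)
358^8 = (358^4)^2 ≡ 19^2 = 361 ≡ 361 (mod 1033)
358^15 = 358^8 · 358^4 · 358^2 · 358^1 ≡ 361 · 19 · 72 · 358 ≡ 667 (mod 1033).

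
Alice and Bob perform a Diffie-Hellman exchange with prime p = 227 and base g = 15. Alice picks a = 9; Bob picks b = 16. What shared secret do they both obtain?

Bob sends B = g^b mod p = 15^16 mod 227.
15^1 ≡ 15 (mod 227)
15^2 = (15^1)^2 ≡ 15^2 = 225 ≡ 225 (mod 227)
15^4 = (15^2)^2 ≡ 225^2 = 50625 ≡ 4 (mod 227)
15^8 = (15^4)^2 ≡ 4^2 = 16 ≡ 16 (mod 227)
15^16 = (15^8)^2 ≡ 16^2 = 256 ≡ 29 (mod 227)
So B = 29. Alice then computes K = B^a mod p = 29^9 mod 227.
29^1 ≡ 29 (mod 227)
29^2 = (29^1)^2 ≡ 29^2 = 841 ≡ 160 (mod 227)
29^4 = (29^2)^2 ≡ 160^2 = 25600 ≡ 176 (mod 227)
29^8 = (29^4)^2 ≡ 176^2 = 30976 ≡ 104 (mod 227)
29^9 = 29^8 · 29^1 ≡ 104 · 29 ≡ 65 (mod 227).

65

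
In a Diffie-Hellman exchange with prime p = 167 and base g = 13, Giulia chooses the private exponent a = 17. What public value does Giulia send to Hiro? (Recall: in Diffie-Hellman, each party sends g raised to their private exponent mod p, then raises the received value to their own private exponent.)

155

Public value = 13^17 mod 167.
13^1 ≡ 13 (mod 167)
13^2 = (13^1)^2 ≡ 13^2 = 169 ≡ 2 (mod 167)
13^4 = (13^2)^2 ≡ 2^2 = 4 ≡ 4 (mod 167)
13^8 = (13^4)^2 ≡ 4^2 = 16 ≡ 16 (mod 167)
13^16 = (13^8)^2 ≡ 16^2 = 256 ≡ 89 (mod 167)
13^17 = 13^16 · 13^1 ≡ 89 · 13 ≡ 155 (mod 167).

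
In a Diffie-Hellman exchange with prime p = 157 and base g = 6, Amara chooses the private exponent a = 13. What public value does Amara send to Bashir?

135

Public value = 6^13 mod 157.
6^1 ≡ 6 (mod 157)
6^2 = (6^1)^2 ≡ 6^2 = 36 ≡ 36 (mod 157)
6^4 = (6^2)^2 ≡ 36^2 = 1296 ≡ 40 (mod 157)
6^8 = (6^4)^2 ≡ 40^2 = 1600 ≡ 30 (mod 157)
6^13 = 6^8 · 6^4 · 6^1 ≡ 30 · 40 · 6 ≡ 135 (mod 157).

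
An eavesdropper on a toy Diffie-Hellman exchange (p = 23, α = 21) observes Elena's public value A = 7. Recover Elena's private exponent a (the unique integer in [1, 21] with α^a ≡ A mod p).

15

Try successive powers of 21 modulo 23:
21^1 ≡ 21
21^2 ≡ 4
21^3 ≡ 15
21^4 ≡ 16
21^5 ≡ 14
21^6 ≡ 18
21^7 ≡ 10
21^8 ≡ 3
21^9 ≡ 17
21^10 ≡ 12
21^11 ≡ 22
21^12 ≡ 2
21^13 ≡ 19
21^14 ≡ 8
21^15 ≡ 7
Found: a = 15.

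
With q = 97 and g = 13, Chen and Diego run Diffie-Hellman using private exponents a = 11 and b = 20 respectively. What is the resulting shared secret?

73

Diego sends B = g^b mod q = 13^20 mod 97.
13^1 ≡ 13 (mod 97)
13^2 = (13^1)^2 ≡ 13^2 = 169 ≡ 72 (mod 97)
13^4 = (13^2)^2 ≡ 72^2 = 5184 ≡ 43 (mod 97)
13^8 = (13^4)^2 ≡ 43^2 = 1849 ≡ 6 (mod 97)
13^16 = (13^8)^2 ≡ 6^2 = 36 ≡ 36 (mod 97)
13^20 = 13^16 · 13^4 ≡ 36 · 43 ≡ 93 (mod 97).
So B = 93. Chen then computes K = B^a mod q = 93^11 mod 97.
93^1 ≡ 93 (mod 97)
93^2 = (93^1)^2 ≡ 93^2 = 8649 ≡ 16 (mod 97)
93^4 = (93^2)^2 ≡ 16^2 = 256 ≡ 62 (mod 97)
93^8 = (93^4)^2 ≡ 62^2 = 3844 ≡ 61 (mod 97)
93^11 = 93^8 · 93^2 · 93^1 ≡ 61 · 16 · 93 ≡ 73 (mod 97).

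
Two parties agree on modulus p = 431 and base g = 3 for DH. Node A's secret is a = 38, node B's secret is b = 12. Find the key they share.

330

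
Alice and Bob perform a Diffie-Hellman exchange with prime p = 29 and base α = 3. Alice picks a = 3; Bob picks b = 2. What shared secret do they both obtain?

Alice sends A = α^a mod p = 3^3 mod 29.
3^1 ≡ 3 (mod 29)
3^2 = (3^1)^2 ≡ 3^2 = 9 ≡ 9 (mod 29)
3^3 = 3^2 · 3^1 ≡ 9 · 3 ≡ 27 (mod 29).
So A = 27. Bob then computes K = A^b mod p = 27^2 mod 29.
27^1 ≡ 27 (mod 29)
27^2 = (27^1)^2 ≡ 27^2 = 729 ≡ 4 (mod 29)

4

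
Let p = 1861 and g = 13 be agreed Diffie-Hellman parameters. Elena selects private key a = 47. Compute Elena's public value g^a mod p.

573

Public value = 13^47 mod 1861.
13^1 ≡ 13 (mod 1861)
13^2 = (13^1)^2 ≡ 13^2 = 169 ≡ 169 (mod 1861)
13^4 = (13^2)^2 ≡ 169^2 = 28561 ≡ 646 (mod 1861)
13^8 = (13^4)^2 ≡ 646^2 = 417316 ≡ 452 (mod 1861)
13^16 = (13^8)^2 ≡ 452^2 = 204304 ≡ 1455 (mod 1861)
13^32 = (13^16)^2 ≡ 1455^2 = 2117025 ≡ 1068 (mod 1861)
13^47 = 13^32 · 13^8 · 13^4 · 13^2 · 13^1 ≡ 1068 · 452 · 646 · 169 · 13 ≡ 573 (mod 1861).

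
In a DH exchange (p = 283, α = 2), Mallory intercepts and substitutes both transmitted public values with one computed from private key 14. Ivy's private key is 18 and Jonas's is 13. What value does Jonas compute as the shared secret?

Jonas receives Mallory's public value M = 2^14 mod 283 instead of the honest one.
2^1 ≡ 2 (mod 283)
2^2 = (2^1)^2 ≡ 2^2 = 4 ≡ 4 (mod 283)
2^4 = (2^2)^2 ≡ 4^2 = 16 ≡ 16 (mod 283)
2^8 = (2^4)^2 ≡ 16^2 = 256 ≡ 256 (mod 283)
2^14 = 2^8 · 2^4 · 2^2 ≡ 256 · 16 · 4 ≡ 253 (mod 283).
So M = 253. Jonas computes K = M^13 mod 283.
253^1 ≡ 253 (mod 283)
253^2 = (253^1)^2 ≡ 253^2 = 64009 ≡ 51 (mod 283)
253^4 = (253^2)^2 ≡ 51^2 = 2601 ≡ 54 (mod 283)
253^8 = (253^4)^2 ≡ 54^2 = 2916 ≡ 86 (mod 283)
253^13 = 253^8 · 253^4 · 253^1 ≡ 86 · 54 · 253 ≡ 199 (mod 283).

199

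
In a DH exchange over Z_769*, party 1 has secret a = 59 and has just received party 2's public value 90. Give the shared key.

289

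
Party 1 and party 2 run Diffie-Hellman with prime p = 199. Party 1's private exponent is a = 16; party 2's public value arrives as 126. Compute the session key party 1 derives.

184

Shared key K = 126^16 mod 199.
126^1 ≡ 126 (mod 199)
126^2 = (126^1)^2 ≡ 126^2 = 15876 ≡ 155 (mod 199)
126^4 = (126^2)^2 ≡ 155^2 = 24025 ≡ 145 (mod 199)
126^8 = (126^4)^2 ≡ 145^2 = 21025 ≡ 130 (mod 199)
126^16 = (126^8)^2 ≡ 130^2 = 16900 ≡ 184 (mod 199)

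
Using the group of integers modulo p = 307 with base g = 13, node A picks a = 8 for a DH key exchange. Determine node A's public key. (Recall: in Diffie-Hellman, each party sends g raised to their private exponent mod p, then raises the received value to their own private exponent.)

Public value = 13^8 mod 307.
13^1 ≡ 13 (mod 307)
13^2 = (13^1)^2 ≡ 13^2 = 169 ≡ 169 (mod 307)
13^4 = (13^2)^2 ≡ 169^2 = 28561 ≡ 10 (mod 307)
13^8 = (13^4)^2 ≡ 10^2 = 100 ≡ 100 (mod 307)

100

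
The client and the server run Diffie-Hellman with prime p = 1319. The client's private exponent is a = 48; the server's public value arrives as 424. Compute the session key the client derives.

446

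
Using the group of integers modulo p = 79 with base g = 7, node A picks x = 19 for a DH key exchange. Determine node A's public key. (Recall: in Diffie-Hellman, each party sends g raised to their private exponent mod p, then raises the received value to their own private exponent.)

60

Public value = 7^19 mod 79.
7^1 ≡ 7 (mod 79)
7^2 = (7^1)^2 ≡ 7^2 = 49 ≡ 49 (mod 79)
7^4 = (7^2)^2 ≡ 49^2 = 2401 ≡ 31 (mod 79)
7^8 = (7^4)^2 ≡ 31^2 = 961 ≡ 13 (mod 79)
7^16 = (7^8)^2 ≡ 13^2 = 169 ≡ 11 (mod 79)
7^19 = 7^16 · 7^2 · 7^1 ≡ 11 · 49 · 7 ≡ 60 (mod 79).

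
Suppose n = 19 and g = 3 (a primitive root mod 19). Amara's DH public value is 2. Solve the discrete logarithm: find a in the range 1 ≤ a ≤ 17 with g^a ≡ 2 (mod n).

7

Try successive powers of 3 modulo 19:
3^1 ≡ 3
3^2 ≡ 9
3^3 ≡ 8
3^4 ≡ 5
3^5 ≡ 15
3^6 ≡ 7
3^7 ≡ 2
Found: a = 7.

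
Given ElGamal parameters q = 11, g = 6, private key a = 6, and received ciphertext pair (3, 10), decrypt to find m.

7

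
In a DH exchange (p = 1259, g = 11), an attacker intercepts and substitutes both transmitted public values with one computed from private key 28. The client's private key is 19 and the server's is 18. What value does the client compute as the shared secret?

403

The client receives an attacker's public value M = 11^28 mod 1259 instead of the honest one.
11^1 ≡ 11 (mod 1259)
11^2 = (11^1)^2 ≡ 11^2 = 121 ≡ 121 (mod 1259)
11^4 = (11^2)^2 ≡ 121^2 = 14641 ≡ 792 (mod 1259)
11^8 = (11^4)^2 ≡ 792^2 = 627264 ≡ 282 (mod 1259)
11^16 = (11^8)^2 ≡ 282^2 = 79524 ≡ 207 (mod 1259)
11^28 = 11^16 · 11^8 · 11^4 ≡ 207 · 282 · 792 ≡ 469 (mod 1259).
So M = 469. The client computes K = M^19 mod 1259.
469^1 ≡ 469 (mod 1259)
469^2 = (469^1)^2 ≡ 469^2 = 219961 ≡ 895 (mod 1259)
469^4 = (469^2)^2 ≡ 895^2 = 801025 ≡ 301 (mod 1259)
469^8 = (469^4)^2 ≡ 301^2 = 90601 ≡ 1212 (mod 1259)
469^16 = (469^8)^2 ≡ 1212^2 = 1468944 ≡ 950 (mod 1259)
469^19 = 469^16 · 469^2 · 469^1 ≡ 950 · 895 · 469 ≡ 403 (mod 1259).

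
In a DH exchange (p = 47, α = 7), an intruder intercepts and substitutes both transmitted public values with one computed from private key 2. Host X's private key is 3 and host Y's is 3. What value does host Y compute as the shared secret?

Host Y receives an intruder's public value M = 7^2 mod 47 instead of the honest one.
7^1 ≡ 7 (mod 47)
7^2 = (7^1)^2 ≡ 7^2 = 49 ≡ 2 (mod 47)
So M = 2. Host Y computes K = M^3 mod 47.
2^1 ≡ 2 (mod 47)
2^2 = (2^1)^2 ≡ 2^2 = 4 ≡ 4 (mod 47)
2^3 = 2^2 · 2^1 ≡ 4 · 2 ≡ 8 (mod 47).

8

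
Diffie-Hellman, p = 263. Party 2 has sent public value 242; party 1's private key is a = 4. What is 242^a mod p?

124

Shared key K = 242^4 mod 263.
242^1 ≡ 242 (mod 263)
242^2 = (242^1)^2 ≡ 242^2 = 58564 ≡ 178 (mod 263)
242^4 = (242^2)^2 ≡ 178^2 = 31684 ≡ 124 (mod 263)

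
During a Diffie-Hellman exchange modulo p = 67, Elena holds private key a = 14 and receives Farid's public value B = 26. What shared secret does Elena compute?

10

Shared key K = 26^14 mod 67.
26^1 ≡ 26 (mod 67)
26^2 = (26^1)^2 ≡ 26^2 = 676 ≡ 6 (mod 67)
26^4 = (26^2)^2 ≡ 6^2 = 36 ≡ 36 (mod 67)
26^8 = (26^4)^2 ≡ 36^2 = 1296 ≡ 23 (mod 67)
26^14 = 26^8 · 26^4 · 26^2 ≡ 23 · 36 · 6 ≡ 10 (mod 67).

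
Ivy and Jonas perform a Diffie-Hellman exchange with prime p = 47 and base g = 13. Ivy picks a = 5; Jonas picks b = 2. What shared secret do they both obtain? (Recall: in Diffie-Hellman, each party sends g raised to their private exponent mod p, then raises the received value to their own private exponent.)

Ivy sends A = g^a mod p = 13^5 mod 47.
13^1 ≡ 13 (mod 47)
13^2 = (13^1)^2 ≡ 13^2 = 169 ≡ 28 (mod 47)
13^4 = (13^2)^2 ≡ 28^2 = 784 ≡ 32 (mod 47)
13^5 = 13^4 · 13^1 ≡ 32 · 13 ≡ 40 (mod 47).
So A = 40. Jonas then computes K = A^b mod p = 40^2 mod 47.
40^1 ≡ 40 (mod 47)
40^2 = (40^1)^2 ≡ 40^2 = 1600 ≡ 2 (mod 47)

2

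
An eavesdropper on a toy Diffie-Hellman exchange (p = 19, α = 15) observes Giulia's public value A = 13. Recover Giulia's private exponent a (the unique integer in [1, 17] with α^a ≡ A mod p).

Try successive powers of 15 modulo 19:
15^1 ≡ 15
15^2 ≡ 16
15^3 ≡ 12
15^4 ≡ 9
15^5 ≡ 2
15^6 ≡ 11
15^7 ≡ 13
Found: a = 7.

7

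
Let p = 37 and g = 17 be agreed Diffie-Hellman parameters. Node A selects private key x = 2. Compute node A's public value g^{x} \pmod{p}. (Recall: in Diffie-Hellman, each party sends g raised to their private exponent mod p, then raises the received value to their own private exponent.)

30

Public value = 17^{2} \pmod{37}.
17^1 ≡ 17 (mod 37)
17^2 = (17^1)^2 ≡ 17^2 = 289 ≡ 30 (mod 37)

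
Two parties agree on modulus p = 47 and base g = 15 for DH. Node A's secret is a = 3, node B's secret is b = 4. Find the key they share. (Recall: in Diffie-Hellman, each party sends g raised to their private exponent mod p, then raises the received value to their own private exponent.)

28

Node B sends B = g^b mod p = 15^4 mod 47.
15^1 ≡ 15 (mod 47)
15^2 = (15^1)^2 ≡ 15^2 = 225 ≡ 37 (mod 47)
15^4 = (15^2)^2 ≡ 37^2 = 1369 ≡ 6 (mod 47)
So B = 6. Node A then computes K = B^a mod p = 6^3 mod 47.
6^1 ≡ 6 (mod 47)
6^2 = (6^1)^2 ≡ 6^2 = 36 ≡ 36 (mod 47)
6^3 = 6^2 · 6^1 ≡ 36 · 6 ≡ 28 (mod 47).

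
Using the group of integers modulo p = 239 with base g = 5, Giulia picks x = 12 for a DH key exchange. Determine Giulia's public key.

213

Public value = 5^12 (mod 239).
5^1 ≡ 5 (mod 239)
5^2 = (5^1)^2 ≡ 5^2 = 25 ≡ 25 (mod 239)
5^4 = (5^2)^2 ≡ 25^2 = 625 ≡ 147 (mod 239)
5^8 = (5^4)^2 ≡ 147^2 = 21609 ≡ 99 (mod 239)
5^12 = 5^8 · 5^4 ≡ 99 · 147 ≡ 213 (mod 239).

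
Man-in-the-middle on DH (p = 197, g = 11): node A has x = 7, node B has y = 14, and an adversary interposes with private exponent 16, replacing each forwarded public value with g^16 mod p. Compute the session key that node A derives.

164

Node A receives an adversary's public value M = 11^16 mod 197 instead of the honest one.
11^1 ≡ 11 (mod 197)
11^2 = (11^1)^2 ≡ 11^2 = 121 ≡ 121 (mod 197)
11^4 = (11^2)^2 ≡ 121^2 = 14641 ≡ 63 (mod 197)
11^8 = (11^4)^2 ≡ 63^2 = 3969 ≡ 29 (mod 197)
11^16 = (11^8)^2 ≡ 29^2 = 841 ≡ 53 (mod 197)
So M = 53. Node A computes K = M^7 mod 197.
53^1 ≡ 53 (mod 197)
53^2 = (53^1)^2 ≡ 53^2 = 2809 ≡ 51 (mod 197)
53^4 = (53^2)^2 ≡ 51^2 = 2601 ≡ 40 (mod 197)
53^7 = 53^4 · 53^2 · 53^1 ≡ 40 · 51 · 53 ≡ 164 (mod 197).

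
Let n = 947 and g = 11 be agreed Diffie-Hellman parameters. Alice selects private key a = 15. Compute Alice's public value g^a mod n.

648

Public value = 11^15 mod 947.
11^1 ≡ 11 (mod 947)
11^2 = (11^1)^2 ≡ 11^2 = 121 ≡ 121 (mod 947)
11^4 = (11^2)^2 ≡ 121^2 = 14641 ≡ 436 (mod 947)
11^8 = (11^4)^2 ≡ 436^2 = 190096 ≡ 696 (mod 947)
11^15 = 11^8 · 11^4 · 11^2 · 11^1 ≡ 696 · 436 · 121 · 11 ≡ 648 (mod 947).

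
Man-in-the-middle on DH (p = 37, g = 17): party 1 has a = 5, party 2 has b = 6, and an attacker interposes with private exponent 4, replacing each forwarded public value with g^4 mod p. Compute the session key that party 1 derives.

Party 1 receives an attacker's public value M = 17^4 mod 37 instead of the honest one.
17^1 ≡ 17 (mod 37)
17^2 = (17^1)^2 ≡ 17^2 = 289 ≡ 30 (mod 37)
17^4 = (17^2)^2 ≡ 30^2 = 900 ≡ 12 (mod 37)
So M = 12. Party 1 computes K = M^5 mod 37.
12^1 ≡ 12 (mod 37)
12^2 = (12^1)^2 ≡ 12^2 = 144 ≡ 33 (mod 37)
12^4 = (12^2)^2 ≡ 33^2 = 1089 ≡ 16 (mod 37)
12^5 = 12^4 · 12^1 ≡ 16 · 12 ≡ 7 (mod 37).

7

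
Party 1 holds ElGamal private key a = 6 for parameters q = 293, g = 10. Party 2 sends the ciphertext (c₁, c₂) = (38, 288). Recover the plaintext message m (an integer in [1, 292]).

Shared mask s = c₁^a mod q = 38^6 mod 293.
38^1 ≡ 38 (mod 293)
38^2 = (38^1)^2 ≡ 38^2 = 1444 ≡ 272 (mod 293)
38^4 = (38^2)^2 ≡ 272^2 = 73984 ≡ 148 (mod 293)
38^6 = 38^4 · 38^2 ≡ 148 · 272 ≡ 115 (mod 293).
So s = 115; s⁻¹ ≡ 186 (mod 293).
m = c₂ · s⁻¹ mod 293 = 288 · 186 mod 293 = 242.

242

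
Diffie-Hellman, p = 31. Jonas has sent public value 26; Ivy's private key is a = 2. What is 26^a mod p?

25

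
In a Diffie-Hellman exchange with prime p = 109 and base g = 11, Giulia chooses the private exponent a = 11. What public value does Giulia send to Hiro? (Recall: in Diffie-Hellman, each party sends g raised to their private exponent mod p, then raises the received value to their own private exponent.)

Public value = 11^11 mod 109.
11^1 ≡ 11 (mod 109)
11^2 = (11^1)^2 ≡ 11^2 = 121 ≡ 12 (mod 109)
11^4 = (11^2)^2 ≡ 12^2 = 144 ≡ 35 (mod 109)
11^8 = (11^4)^2 ≡ 35^2 = 1225 ≡ 26 (mod 109)
11^11 = 11^8 · 11^2 · 11^1 ≡ 26 · 12 · 11 ≡ 53 (mod 109).

53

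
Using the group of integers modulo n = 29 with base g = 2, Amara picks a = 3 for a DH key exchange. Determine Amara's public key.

8

Public value = 2^{3} \pmod{29}.
2^1 ≡ 2 (mod 29)
2^2 = (2^1)^2 ≡ 2^2 = 4 ≡ 4 (mod 29)
2^3 = 2^2 · 2^1 ≡ 4 · 2 ≡ 8 (mod 29).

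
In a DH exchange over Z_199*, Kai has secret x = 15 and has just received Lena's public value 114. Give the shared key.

Shared key K = 114^15 mod 199.
114^1 ≡ 114 (mod 199)
114^2 = (114^1)^2 ≡ 114^2 = 12996 ≡ 61 (mod 199)
114^4 = (114^2)^2 ≡ 61^2 = 3721 ≡ 139 (mod 199)
114^8 = (114^4)^2 ≡ 139^2 = 19321 ≡ 18 (mod 199)
114^15 = 114^8 · 114^4 · 114^2 · 114^1 ≡ 18 · 139 · 61 · 114 ≡ 139 (mod 199).

139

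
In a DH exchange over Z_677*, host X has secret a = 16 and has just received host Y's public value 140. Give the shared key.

316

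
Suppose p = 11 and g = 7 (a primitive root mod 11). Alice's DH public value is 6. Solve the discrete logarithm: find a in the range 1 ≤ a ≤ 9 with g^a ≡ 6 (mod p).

7

Try successive powers of 7 modulo 11:
7^1 ≡ 7
7^2 ≡ 5
7^3 ≡ 2
7^4 ≡ 3
7^5 ≡ 10
7^6 ≡ 4
7^7 ≡ 6
Found: a = 7.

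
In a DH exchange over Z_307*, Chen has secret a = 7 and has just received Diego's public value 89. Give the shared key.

212

Shared key K = 89^7 mod 307.
89^1 ≡ 89 (mod 307)
89^2 = (89^1)^2 ≡ 89^2 = 7921 ≡ 246 (mod 307)
89^4 = (89^2)^2 ≡ 246^2 = 60516 ≡ 37 (mod 307)
89^7 = 89^4 · 89^2 · 89^1 ≡ 37 · 246 · 89 ≡ 212 (mod 307).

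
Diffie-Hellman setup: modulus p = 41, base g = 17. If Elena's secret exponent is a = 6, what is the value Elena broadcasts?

Public value = 17^6 mod 41.
17^1 ≡ 17 (mod 41)
17^2 = (17^1)^2 ≡ 17^2 = 289 ≡ 2 (mod 41)
17^4 = (17^2)^2 ≡ 2^2 = 4 ≡ 4 (mod 41)
17^6 = 17^4 · 17^2 ≡ 4 · 2 ≡ 8 (mod 41).

8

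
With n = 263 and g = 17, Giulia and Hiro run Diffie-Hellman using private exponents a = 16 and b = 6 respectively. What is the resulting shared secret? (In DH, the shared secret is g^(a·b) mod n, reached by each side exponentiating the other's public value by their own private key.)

95

Hiro sends B = g^b mod n = 17^6 mod 263.
17^1 ≡ 17 (mod 263)
17^2 = (17^1)^2 ≡ 17^2 = 289 ≡ 26 (mod 263)
17^4 = (17^2)^2 ≡ 26^2 = 676 ≡ 150 (mod 263)
17^6 = 17^4 · 17^2 ≡ 150 · 26 ≡ 218 (mod 263).
So B = 218. Giulia then computes K = B^a mod n = 218^16 mod 263.
218^1 ≡ 218 (mod 263)
218^2 = (218^1)^2 ≡ 218^2 = 47524 ≡ 184 (mod 263)
218^4 = (218^2)^2 ≡ 184^2 = 33856 ≡ 192 (mod 263)
218^8 = (218^4)^2 ≡ 192^2 = 36864 ≡ 44 (mod 263)
218^16 = (218^8)^2 ≡ 44^2 = 1936 ≡ 95 (mod 263)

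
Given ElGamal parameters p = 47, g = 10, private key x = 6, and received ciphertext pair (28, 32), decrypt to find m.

14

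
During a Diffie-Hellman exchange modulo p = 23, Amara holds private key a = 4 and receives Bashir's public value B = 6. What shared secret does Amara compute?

8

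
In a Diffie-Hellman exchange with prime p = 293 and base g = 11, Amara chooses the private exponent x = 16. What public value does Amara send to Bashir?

115

Public value = 11^{16} \pmod{293}.
11^1 ≡ 11 (mod 293)
11^2 = (11^1)^2 ≡ 11^2 = 121 ≡ 121 (mod 293)
11^4 = (11^2)^2 ≡ 121^2 = 14641 ≡ 284 (mod 293)
11^8 = (11^4)^2 ≡ 284^2 = 80656 ≡ 81 (mod 293)
11^16 = (11^8)^2 ≡ 81^2 = 6561 ≡ 115 (mod 293)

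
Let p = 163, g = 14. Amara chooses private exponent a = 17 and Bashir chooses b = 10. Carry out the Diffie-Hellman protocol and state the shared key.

Bashir sends B = g^b mod p = 14^10 mod 163.
14^1 ≡ 14 (mod 163)
14^2 = (14^1)^2 ≡ 14^2 = 196 ≡ 33 (mod 163)
14^4 = (14^2)^2 ≡ 33^2 = 1089 ≡ 111 (mod 163)
14^8 = (14^4)^2 ≡ 111^2 = 12321 ≡ 96 (mod 163)
14^10 = 14^8 · 14^2 ≡ 96 · 33 ≡ 71 (mod 163).
So B = 71. Amara then computes K = B^a mod p = 71^17 mod 163.
71^1 ≡ 71 (mod 163)
71^2 = (71^1)^2 ≡ 71^2 = 5041 ≡ 151 (mod 163)
71^4 = (71^2)^2 ≡ 151^2 = 22801 ≡ 144 (mod 163)
71^8 = (71^4)^2 ≡ 144^2 = 20736 ≡ 35 (mod 163)
71^16 = (71^8)^2 ≡ 35^2 = 1225 ≡ 84 (mod 163)
71^17 = 71^16 · 71^1 ≡ 84 · 71 ≡ 96 (mod 163).

96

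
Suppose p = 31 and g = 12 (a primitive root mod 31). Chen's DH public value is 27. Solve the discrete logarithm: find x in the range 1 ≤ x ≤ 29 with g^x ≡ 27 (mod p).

Try successive powers of 12 modulo 31:
12^1 ≡ 12
12^2 ≡ 20
12^3 ≡ 23
12^4 ≡ 28
12^5 ≡ 26
12^6 ≡ 2
12^7 ≡ 24
12^8 ≡ 9
12^9 ≡ 15
12^10 ≡ 25
12^11 ≡ 21
12^12 ≡ 4
12^13 ≡ 17
12^14 ≡ 18
12^15 ≡ 30
12^16 ≡ 19
12^17 ≡ 11
12^18 ≡ 8
12^19 ≡ 3
12^20 ≡ 5
12^21 ≡ 29
12^22 ≡ 7
12^23 ≡ 22
12^24 ≡ 16
12^25 ≡ 6
12^26 ≡ 10
12^27 ≡ 27
Found: x = 27.

27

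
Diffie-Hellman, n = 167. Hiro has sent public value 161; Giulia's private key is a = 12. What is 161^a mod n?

128

Shared key K = 161^12 mod 167.
161^1 ≡ 161 (mod 167)
161^2 = (161^1)^2 ≡ 161^2 = 25921 ≡ 36 (mod 167)
161^4 = (161^2)^2 ≡ 36^2 = 1296 ≡ 127 (mod 167)
161^8 = (161^4)^2 ≡ 127^2 = 16129 ≡ 97 (mod 167)
161^12 = 161^8 · 161^4 ≡ 97 · 127 ≡ 128 (mod 167).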